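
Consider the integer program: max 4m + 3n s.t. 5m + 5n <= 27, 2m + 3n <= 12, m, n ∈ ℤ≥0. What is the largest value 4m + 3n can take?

20

(m,n)=(5,0) is feasible, giving 20.
(m,n)=(4,1) is feasible, giving 19.
(m,n)=(4,0) is feasible, giving 16.
No feasible integer point exceeds 20.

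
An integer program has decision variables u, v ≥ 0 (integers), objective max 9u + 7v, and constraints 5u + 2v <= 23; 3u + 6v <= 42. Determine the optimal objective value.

60

(u,v)=(2,6) is feasible, giving 60.
(u,v)=(3,4) is feasible, giving 55.
Maximum is 60 at (u,v)=(2,6).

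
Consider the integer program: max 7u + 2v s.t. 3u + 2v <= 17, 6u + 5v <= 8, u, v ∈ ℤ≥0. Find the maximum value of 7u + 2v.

7

Relaxing integrality, the LP optimum is 9.33 at (u,v) = (1.33, 0), which is not an integer point.
(u,v)=(1,0): 3·1+2·0=3≤17, 6·1+5·0=6≤8, objective 7.
(u,v)=(0,1): 3·0+2·1=2≤17, 6·0+5·1=5≤8, objective 2.
No feasible integer point exceeds 7.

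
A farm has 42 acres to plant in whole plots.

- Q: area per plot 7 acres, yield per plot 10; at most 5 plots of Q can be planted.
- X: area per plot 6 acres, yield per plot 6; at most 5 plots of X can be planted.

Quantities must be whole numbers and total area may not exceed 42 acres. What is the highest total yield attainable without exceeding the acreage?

56

This is a bounded integer knapsack.
Take 5×Q and 1×X: area 41 ≤ 42, yield 5·10 + 1·6 = 56.
Q has the best ratio (10/7) and is taken to its limit of 5; remaining capacity is filled optimally with the others.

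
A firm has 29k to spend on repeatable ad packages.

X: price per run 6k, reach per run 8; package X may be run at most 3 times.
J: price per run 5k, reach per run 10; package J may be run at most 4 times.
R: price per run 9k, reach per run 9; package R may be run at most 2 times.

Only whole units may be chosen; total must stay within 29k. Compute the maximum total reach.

Take 4×J and 1×R: price 29 ≤ 29, reach 4·10 + 1·9 = 49.
J has the best ratio (10/5) and is taken to its limit of 4; remaining capacity is filled optimally with the others.

49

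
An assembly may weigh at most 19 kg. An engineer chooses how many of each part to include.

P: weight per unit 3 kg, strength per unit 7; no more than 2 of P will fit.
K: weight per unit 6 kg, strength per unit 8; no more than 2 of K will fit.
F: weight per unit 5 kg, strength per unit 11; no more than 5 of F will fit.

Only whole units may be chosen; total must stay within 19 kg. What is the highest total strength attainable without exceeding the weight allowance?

40

Take 1×P and 3×F: weight 18 ≤ 19, strength 1·7 + 3·11 = 40.
No other integer combination yields more.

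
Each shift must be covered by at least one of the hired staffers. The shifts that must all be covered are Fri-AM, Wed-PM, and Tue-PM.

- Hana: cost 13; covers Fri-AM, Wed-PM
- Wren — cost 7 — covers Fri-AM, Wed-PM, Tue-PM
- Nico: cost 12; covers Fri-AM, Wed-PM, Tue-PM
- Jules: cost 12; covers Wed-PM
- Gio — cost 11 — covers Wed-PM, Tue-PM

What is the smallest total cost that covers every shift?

7

Wren alone covers Fri-AM, Wed-PM, Tue-PM — every shift.
Total cost: 7.
No cover costs less than 7.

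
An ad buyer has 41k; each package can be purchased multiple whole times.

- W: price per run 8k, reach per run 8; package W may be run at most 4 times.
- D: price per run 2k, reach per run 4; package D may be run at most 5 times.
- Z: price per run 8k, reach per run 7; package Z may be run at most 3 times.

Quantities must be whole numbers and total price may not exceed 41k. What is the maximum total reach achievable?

Take 4×W and 4×D: price 40 ≤ 41, reach 4·8 + 4·4 = 48.
No other integer combination yields more.

48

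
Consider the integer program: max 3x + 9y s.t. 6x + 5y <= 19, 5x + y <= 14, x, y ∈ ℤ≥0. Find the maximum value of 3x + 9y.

27

Relaxing integrality, the LP optimum is 34.20 at (x,y) = (0, 3.8), which is not an integer point.
(x,y)=(0,3) is feasible, giving 27.
(x,y)=(1,2) is feasible, giving 21.
(x,y)=(0,2) is feasible, giving 18.
The best lattice point is (0,3), giving 27.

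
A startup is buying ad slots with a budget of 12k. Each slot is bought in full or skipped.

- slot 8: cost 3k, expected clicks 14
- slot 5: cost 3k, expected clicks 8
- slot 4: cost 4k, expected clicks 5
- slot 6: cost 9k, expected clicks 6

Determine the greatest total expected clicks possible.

27

slot 8 + slot 5 + slot 4: cost 3 + 3 + 4 = 10 ≤ 12, expected clicks 14 + 8 + 5 = 27.
slot 8 + slot 5: cost 3 + 3 = 6 ≤ 12, expected clicks 14 + 8 = 22.
Best is slot 8, slot 5, and slot 4 with total expected clicks 27.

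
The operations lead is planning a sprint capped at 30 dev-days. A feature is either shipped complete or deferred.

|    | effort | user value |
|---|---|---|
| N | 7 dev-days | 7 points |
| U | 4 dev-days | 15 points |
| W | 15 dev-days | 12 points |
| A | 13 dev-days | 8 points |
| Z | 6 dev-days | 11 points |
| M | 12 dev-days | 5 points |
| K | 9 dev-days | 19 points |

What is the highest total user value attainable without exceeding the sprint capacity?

U + W + K: effort 4 + 15 + 9 = 28 ≤ 30, user value 15 + 12 + 19 = 46.
N + U + Z + K: effort 7 + 4 + 6 + 9 = 26 ≤ 30, user value 7 + 15 + 11 + 19 = 52.
Best is N, U, Z, and K with total user value 52.

52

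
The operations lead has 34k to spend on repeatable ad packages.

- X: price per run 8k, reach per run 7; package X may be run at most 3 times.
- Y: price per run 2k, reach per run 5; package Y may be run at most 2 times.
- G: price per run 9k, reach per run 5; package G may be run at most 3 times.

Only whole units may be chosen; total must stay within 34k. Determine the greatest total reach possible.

Y has the best ratio (5/2); taking only Y gives at most 2×5 = 10 (stopped by the supply cap of 2).
Mixing does better — 3×X and 2×Y: price 28 ≤ 34, reach 3·7 + 2·5 = 31.

31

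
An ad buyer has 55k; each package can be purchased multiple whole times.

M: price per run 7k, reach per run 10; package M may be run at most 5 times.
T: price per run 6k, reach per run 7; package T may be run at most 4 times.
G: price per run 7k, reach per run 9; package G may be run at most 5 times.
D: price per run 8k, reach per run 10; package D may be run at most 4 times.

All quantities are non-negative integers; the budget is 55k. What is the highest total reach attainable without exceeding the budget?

4×M, 1×T, and 3×G: price 55 ≤ 55, reach 4·10 + 1·7 + 3·9 = 74.
5×M, 1×T, and 2×G: price 55 ≤ 55, reach 5·10 + 1·7 + 2·9 = 75.
Best is 75.

75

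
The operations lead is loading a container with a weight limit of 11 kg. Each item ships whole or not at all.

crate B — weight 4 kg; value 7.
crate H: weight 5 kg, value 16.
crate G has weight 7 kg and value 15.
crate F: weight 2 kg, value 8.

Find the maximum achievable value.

31

Allowing fractional choices, the relaxed optimum would be about 32.6, but items are indivisible.
crate B + crate H + crate F: weight 4 + 5 + 2 = 11 ≤ 11, value 7 + 16 + 8 = 31.
crate H + crate F: weight 5 + 2 = 7 ≤ 11, value 16 + 8 = 24.
crate B + crate H: weight 4 + 5 = 9 ≤ 11, value 7 + 16 = 23.
Best is crate B, crate H, and crate F with total value 31.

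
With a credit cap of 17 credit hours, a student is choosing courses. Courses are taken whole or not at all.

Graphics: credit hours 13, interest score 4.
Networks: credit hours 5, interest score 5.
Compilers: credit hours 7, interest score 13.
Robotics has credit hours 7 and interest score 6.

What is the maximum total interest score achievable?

19

Take Compilers and Robotics: credit hours 7 + 7 = 14 ≤ 17, interest score 13 + 6 = 19.
No other feasible combination does better.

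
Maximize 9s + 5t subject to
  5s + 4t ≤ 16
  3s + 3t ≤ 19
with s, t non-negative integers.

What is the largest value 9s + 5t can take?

27

(s,t)=(3,0): 5·3+4·0=15≤16, 3·3+3·0=9≤19, objective 27.
(s,t)=(2,1): 5·2+4·1=14≤16, 3·2+3·1=9≤19, objective 23.
Maximum is 27 at (s,t)=(3,0).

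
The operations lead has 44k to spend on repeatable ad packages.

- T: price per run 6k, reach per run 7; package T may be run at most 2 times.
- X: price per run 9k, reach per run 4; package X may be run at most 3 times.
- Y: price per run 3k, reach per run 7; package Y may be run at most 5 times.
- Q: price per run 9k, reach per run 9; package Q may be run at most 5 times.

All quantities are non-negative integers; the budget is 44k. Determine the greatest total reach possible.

62

Take 5×Y and 3×Q: price 42 ≤ 44, reach 5·7 + 3·9 = 62.
Y has the best ratio (7/3) and is taken to its limit of 5; remaining capacity is filled optimally with the others.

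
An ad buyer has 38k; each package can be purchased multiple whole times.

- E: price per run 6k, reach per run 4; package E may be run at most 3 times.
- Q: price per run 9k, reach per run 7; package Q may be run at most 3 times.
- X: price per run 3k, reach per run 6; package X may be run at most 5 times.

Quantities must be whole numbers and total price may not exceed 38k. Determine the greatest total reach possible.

45

This is a bounded integer knapsack.
2×E, 1×Q, and 5×X: price 36 ≤ 38, reach 2·4 + 1·7 + 5·6 = 45.
2×Q and 5×X: price 33 ≤ 38, reach 2·7 + 5·6 = 44.
Best is 45.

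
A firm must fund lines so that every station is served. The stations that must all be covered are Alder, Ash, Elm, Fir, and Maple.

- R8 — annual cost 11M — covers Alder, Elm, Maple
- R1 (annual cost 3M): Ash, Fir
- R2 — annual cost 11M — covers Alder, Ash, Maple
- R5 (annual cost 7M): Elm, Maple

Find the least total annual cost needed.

The greedy cost-per-new-station heuristic would pick R1, R5, and R8 for 21, but a cheaper cover exists.
Choose R8 and R1: together they cover Alder, Ash, Elm, Fir, Maple — every station.
Total annual cost: 11 + 3 = 14.
No cover costs less than 14.

14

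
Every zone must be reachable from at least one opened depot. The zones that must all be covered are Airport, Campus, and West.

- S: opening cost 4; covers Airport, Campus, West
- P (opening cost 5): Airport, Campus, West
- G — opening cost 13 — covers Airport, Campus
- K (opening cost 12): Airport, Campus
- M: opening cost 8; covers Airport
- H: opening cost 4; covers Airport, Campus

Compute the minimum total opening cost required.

4

S alone covers Airport, Campus, West — every zone.
Total opening cost: 4.
No cover costs less than 4.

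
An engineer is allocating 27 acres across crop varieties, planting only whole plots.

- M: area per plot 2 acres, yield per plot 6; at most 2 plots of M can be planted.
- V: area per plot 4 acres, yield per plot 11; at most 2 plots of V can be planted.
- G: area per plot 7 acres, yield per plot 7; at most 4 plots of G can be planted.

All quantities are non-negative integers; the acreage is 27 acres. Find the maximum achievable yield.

M has the best ratio (6/2); taking only M gives at most 2×6 = 12 (stopped by the supply cap of 2).
Mixing does better — 2×M, 2×V, and 2×G: area 26 ≤ 27, yield 2·6 + 2·11 + 2·7 = 48.

48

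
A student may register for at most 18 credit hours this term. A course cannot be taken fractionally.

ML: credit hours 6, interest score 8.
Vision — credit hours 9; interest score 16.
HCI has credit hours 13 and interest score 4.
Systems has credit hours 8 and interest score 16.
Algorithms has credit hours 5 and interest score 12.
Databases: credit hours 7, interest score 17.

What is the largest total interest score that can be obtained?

Take ML, Algorithms, and Databases: credit hours 6 + 5 + 7 = 18 ≤ 18, interest score 8 + 12 + 17 = 37.
No other feasible combination does better.

37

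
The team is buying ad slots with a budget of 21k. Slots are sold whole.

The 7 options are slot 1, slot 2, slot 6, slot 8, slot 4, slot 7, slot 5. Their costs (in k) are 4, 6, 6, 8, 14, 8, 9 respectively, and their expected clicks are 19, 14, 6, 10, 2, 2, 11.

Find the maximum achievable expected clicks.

44

Allowing fractional choices, the relaxed optimum would be about 46.7, but ad slots are indivisible.
slot 1 + slot 8 + slot 5: cost 4 + 8 + 9 = 21 ≤ 21, expected clicks 19 + 10 + 11 = 40.
slot 1 + slot 2 + slot 8: cost 4 + 6 + 8 = 18 ≤ 21, expected clicks 19 + 14 + 10 = 43.
slot 1 + slot 2 + slot 5: cost 4 + 6 + 9 = 19 ≤ 21, expected clicks 19 + 14 + 11 = 44.
Best is slot 1, slot 2, and slot 5 with total expected clicks 44.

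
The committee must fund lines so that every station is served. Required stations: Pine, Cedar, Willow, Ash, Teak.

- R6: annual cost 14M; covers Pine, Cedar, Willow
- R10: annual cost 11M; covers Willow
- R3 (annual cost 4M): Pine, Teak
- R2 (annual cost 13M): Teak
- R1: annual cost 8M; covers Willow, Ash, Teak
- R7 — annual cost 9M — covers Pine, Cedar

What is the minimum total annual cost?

17

The greedy cost-per-new-station heuristic would pick R3, R1, and R7 for 21, but a cheaper cover exists.
Choose R1 and R7: together they cover Pine, Cedar, Willow, Ash, Teak — every station.
Total annual cost: 8 + 9 = 17.
No cover costs less than 17.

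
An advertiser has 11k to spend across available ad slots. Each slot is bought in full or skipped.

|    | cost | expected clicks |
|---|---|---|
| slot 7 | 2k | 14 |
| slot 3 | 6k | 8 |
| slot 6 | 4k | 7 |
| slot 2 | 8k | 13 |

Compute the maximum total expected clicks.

27

slot 7 + slot 3: cost 2 + 6 = 8 ≤ 11, expected clicks 14 + 8 = 22.
slot 7 + slot 2: cost 2 + 8 = 10 ≤ 11, expected clicks 14 + 13 = 27.
Best is slot 7 and slot 2 with total expected clicks 27.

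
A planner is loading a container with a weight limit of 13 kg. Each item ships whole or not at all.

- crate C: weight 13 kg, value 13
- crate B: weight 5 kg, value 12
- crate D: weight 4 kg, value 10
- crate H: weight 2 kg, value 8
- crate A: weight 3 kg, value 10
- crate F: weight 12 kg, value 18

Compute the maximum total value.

Allowing fractional choices, the relaxed optimum would be about 37.6, but items are indivisible.
crate B + crate D + crate A: weight 5 + 4 + 3 = 12 ≤ 13, value 12 + 10 + 10 = 32.
crate B + crate H + crate A: weight 5 + 2 + 3 = 10 ≤ 13, value 12 + 8 + 10 = 30.
Best is crate B, crate D, and crate A with total value 32.

32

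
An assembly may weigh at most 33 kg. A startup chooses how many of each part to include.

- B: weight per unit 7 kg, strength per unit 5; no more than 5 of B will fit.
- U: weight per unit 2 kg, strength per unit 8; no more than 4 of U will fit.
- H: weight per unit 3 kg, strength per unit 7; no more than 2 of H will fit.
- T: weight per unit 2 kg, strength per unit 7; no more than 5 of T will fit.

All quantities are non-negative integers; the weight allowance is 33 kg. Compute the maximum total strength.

U has the best ratio (8/2); taking only U gives at most 4×8 = 32 (stopped by the supply cap of 4).
Mixing does better — 1×B, 4×U, 2×H, and 5×T: weight 31 ≤ 33, strength 1·5 + 4·8 + 2·7 + 5·7 = 86.

86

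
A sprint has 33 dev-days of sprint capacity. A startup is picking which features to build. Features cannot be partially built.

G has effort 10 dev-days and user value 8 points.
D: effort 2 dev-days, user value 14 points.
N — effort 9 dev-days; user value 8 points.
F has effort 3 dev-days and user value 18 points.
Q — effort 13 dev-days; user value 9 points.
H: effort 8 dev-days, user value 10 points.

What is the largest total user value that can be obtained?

58

D + F + Q + H: effort 2 + 3 + 13 + 8 = 26 ≤ 33, user value 14 + 18 + 9 + 10 = 51.
G + D + N + F + H: effort 10 + 2 + 9 + 3 + 8 = 32 ≤ 33, user value 8 + 14 + 8 + 18 + 10 = 58.
D + N + F + H: effort 2 + 9 + 3 + 8 = 22 ≤ 33, user value 14 + 8 + 18 + 10 = 50.
Best is G, D, N, F, and H with total user value 58.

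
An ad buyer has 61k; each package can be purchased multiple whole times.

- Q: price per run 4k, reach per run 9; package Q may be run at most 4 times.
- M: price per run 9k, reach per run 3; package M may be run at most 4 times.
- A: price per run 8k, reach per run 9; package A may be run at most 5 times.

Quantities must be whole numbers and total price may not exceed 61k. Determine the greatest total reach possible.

Q has the best ratio (9/4); taking only Q gives at most 4×9 = 36 (stopped by the supply cap of 4).
Mixing does better — 4×Q and 5×A: price 56 ≤ 61, reach 4·9 + 5·9 = 81.

81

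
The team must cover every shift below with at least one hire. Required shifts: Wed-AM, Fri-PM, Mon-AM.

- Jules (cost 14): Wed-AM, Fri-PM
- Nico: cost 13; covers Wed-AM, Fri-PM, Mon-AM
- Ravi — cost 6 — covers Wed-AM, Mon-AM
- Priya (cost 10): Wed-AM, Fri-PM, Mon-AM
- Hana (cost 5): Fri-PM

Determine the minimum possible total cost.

The greedy cost-per-new-shift heuristic would pick Ravi and Hana for 11, but a cheaper cover exists.
Priya alone covers Wed-AM, Fri-PM, Mon-AM — every shift.
Total cost: 10.
No cover costs less than 10.

10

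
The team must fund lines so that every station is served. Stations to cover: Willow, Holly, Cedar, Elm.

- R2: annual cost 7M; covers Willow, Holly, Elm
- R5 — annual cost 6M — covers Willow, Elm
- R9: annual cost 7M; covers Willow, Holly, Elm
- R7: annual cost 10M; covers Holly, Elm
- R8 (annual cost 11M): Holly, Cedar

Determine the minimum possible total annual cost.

This is a weighted set-cover instance.
The greedy cost-per-new-station heuristic would pick R2 and R8 for 18, but a cheaper cover exists.
Choose R5 and R8: together they cover Willow, Holly, Cedar, Elm — every station.
Total annual cost: 6 + 11 = 17.
No cover costs less than 17.

17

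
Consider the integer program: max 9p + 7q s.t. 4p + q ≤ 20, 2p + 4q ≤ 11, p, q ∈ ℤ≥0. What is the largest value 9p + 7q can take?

The continuous relaxation peaks at (4.93, 0.286) with value 46.36; rounding to a feasible lattice point costs some objective.
(p,q)=(5,0): 4·5+1·0=20≤20, 2·5+4·0=10≤11, objective 45.
(p,q)=(4,0): 4·4+1·0=16≤20, 2·4+4·0=8≤11, objective 36.
(p,q)=(3,1): 4·3+1·1=13≤20, 2·3+4·1=10≤11, objective 34.
Maximum is 45 at (p,q)=(5,0).

45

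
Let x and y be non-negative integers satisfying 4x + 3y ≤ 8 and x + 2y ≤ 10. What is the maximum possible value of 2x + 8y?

Relaxing integrality, the LP optimum is 21.33 at (x,y) = (0, 2.67), which is not an integer point.
(x,y)=(0,2): 4·0+3·2=6≤8, 1·0+2·2=4≤10, objective 16.
(x,y)=(1,1): 4·1+3·1=7≤8, 1·1+2·1=3≤10, objective 10.
Maximum is 16 at (x,y)=(0,2).

16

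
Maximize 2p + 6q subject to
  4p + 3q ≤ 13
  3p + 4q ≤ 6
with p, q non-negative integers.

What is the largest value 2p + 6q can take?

(p,q)=(0,1): 4·0+3·1=3≤13, 3·0+4·1=4≤6, objective 6.
(p,q)=(1,0): 4·1+3·0=4≤13, 3·1+4·0=3≤6, objective 2.
(p,q)=(0,0): 4·0+3·0=0≤13, 3·0+4·0=0≤6, objective 0.
The best lattice point is (0,1), giving 6.

6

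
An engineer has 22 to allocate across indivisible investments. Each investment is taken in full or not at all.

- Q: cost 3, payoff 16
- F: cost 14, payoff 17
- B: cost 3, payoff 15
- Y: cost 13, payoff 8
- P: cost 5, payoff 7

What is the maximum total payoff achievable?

Q + F + B: cost 3 + 14 + 3 = 20 ≤ 22, payoff 16 + 17 + 15 = 48.
Q + F + P: cost 3 + 14 + 5 = 22 ≤ 22, payoff 16 + 17 + 7 = 40.
Best is Q, F, and B with total payoff 48.

48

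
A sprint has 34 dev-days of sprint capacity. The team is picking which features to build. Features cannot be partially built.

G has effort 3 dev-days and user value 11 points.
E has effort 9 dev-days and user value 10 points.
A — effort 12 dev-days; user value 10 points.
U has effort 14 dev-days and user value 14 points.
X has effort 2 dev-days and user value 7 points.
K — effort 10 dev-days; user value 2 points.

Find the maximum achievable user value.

42

G + A + U + X: effort 3 + 12 + 14 + 2 = 31 ≤ 34, user value 11 + 10 + 14 + 7 = 42.
G + E + U + X: effort 3 + 9 + 14 + 2 = 28 ≤ 34, user value 11 + 10 + 14 + 7 = 42.
G + E + A + X: effort 3 + 9 + 12 + 2 = 26 ≤ 34, user value 11 + 10 + 10 + 7 = 38.
The maximum user value is 42; one optimal choice is G, E, U, and X.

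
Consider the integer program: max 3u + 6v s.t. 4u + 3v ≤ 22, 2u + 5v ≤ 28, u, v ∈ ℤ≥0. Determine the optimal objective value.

Relaxing integrality, the LP optimum is 34.71 at (u,v) = (1.86, 4.86), which is not an integer point.
(u,v)=(1,5): 4·1+3·5=19≤22, 2·1+5·5=27≤28, objective 33.
(u,v)=(2,4): 4·2+3·4=20≤22, 2·2+5·4=24≤28, objective 30.
(u,v)=(0,5): 4·0+3·5=15≤22, 2·0+5·5=25≤28, objective 30.
(u,v)=(1,4): 4·1+3·4=16≤22, 2·1+5·4=22≤28, objective 27.
No feasible integer point exceeds 33.

33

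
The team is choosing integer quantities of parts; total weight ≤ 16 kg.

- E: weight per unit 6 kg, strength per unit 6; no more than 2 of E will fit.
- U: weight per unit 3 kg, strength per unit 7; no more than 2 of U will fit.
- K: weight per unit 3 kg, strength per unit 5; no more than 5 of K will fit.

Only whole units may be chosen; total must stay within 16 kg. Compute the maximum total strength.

29

U has the best ratio (7/3); taking only U gives at most 2×7 = 14 (stopped by the supply cap of 2).
Mixing does better — 2×U and 3×K: weight 15 ≤ 16, strength 2·7 + 3·5 = 29.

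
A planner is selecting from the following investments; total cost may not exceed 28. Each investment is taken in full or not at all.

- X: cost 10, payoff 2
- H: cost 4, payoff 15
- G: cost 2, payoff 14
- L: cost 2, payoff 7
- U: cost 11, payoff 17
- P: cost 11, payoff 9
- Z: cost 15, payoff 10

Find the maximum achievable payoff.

55

This is an integer program with binary decision variables.
Allowing fractional choices, the relaxed optimum would be about 60.4, but investments are indivisible.
H + G + U + P: cost 4 + 2 + 11 + 11 = 28 ≤ 28, payoff 15 + 14 + 17 + 9 = 55.
H + G + L + U: cost 4 + 2 + 2 + 11 = 19 ≤ 28, payoff 15 + 14 + 7 + 17 = 53.
Best is H, G, U, and P with total payoff 55.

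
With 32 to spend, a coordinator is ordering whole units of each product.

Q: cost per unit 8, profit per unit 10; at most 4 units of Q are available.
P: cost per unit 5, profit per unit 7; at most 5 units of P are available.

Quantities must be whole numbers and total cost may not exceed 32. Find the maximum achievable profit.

41

P has the best ratio (7/5); taking only P gives at most 5×7 = 35 (stopped by the supply cap of 5).
Mixing does better — 2×Q and 3×P: cost 31 ≤ 32, profit 2·10 + 3·7 = 41.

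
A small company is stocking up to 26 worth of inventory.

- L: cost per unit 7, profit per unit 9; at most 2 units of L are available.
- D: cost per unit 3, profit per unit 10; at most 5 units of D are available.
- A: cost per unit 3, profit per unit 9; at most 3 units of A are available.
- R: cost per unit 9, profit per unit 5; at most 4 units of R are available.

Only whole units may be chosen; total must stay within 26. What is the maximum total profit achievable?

D has the best ratio (10/3); taking only D gives at most 5×10 = 50 (stopped by the supply cap of 5).
Mixing does better — 5×D and 3×A: cost 24 ≤ 26, profit 5·10 + 3·9 = 77.

77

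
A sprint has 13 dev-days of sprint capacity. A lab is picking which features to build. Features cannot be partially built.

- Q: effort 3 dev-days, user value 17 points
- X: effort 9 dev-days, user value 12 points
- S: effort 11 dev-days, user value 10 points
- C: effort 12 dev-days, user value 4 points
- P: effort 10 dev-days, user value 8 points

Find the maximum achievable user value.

This is an integer program with binary decision variables.
Q + X: effort 3 + 9 = 12 ≤ 13, user value 17 + 12 = 29.
Q + P: effort 3 + 10 = 13 ≤ 13, user value 17 + 8 = 25.
Best is Q and X with total user value 29.

29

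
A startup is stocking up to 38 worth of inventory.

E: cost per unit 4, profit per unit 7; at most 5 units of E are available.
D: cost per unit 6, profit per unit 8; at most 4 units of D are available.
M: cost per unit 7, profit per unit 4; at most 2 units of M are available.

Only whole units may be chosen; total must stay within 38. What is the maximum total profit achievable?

This is a bounded integer knapsack.
E has the best ratio (7/4); taking only E gives at most 5×7 = 35 (stopped by the supply cap of 5).
Mixing does better — 5×E and 3×D: cost 38 ≤ 38, profit 5·7 + 3·8 = 59.

59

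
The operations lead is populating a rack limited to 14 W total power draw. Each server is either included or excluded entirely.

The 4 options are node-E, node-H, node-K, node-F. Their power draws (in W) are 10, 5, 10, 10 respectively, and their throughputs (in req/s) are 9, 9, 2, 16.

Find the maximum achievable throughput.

16

node-H: power draw 5 ≤ 14, throughput 9.
node-F: power draw 10 ≤ 14, throughput 16.
node-E: power draw 10 ≤ 14, throughput 9.
Best is node-F with total throughput 16.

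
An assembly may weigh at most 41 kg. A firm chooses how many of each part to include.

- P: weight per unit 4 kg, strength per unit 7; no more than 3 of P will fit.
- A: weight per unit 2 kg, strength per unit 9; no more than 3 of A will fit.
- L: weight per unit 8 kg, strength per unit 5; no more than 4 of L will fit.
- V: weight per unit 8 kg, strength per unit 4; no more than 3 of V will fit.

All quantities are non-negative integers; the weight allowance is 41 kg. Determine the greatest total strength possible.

This is a bounded integer knapsack.
A has the best ratio (9/2); taking only A gives at most 3×9 = 27 (stopped by the supply cap of 3).
Mixing does better — 3×P, 3×A, and 2×L: weight 34 ≤ 41, strength 3·7 + 3·9 + 2·5 = 58.

58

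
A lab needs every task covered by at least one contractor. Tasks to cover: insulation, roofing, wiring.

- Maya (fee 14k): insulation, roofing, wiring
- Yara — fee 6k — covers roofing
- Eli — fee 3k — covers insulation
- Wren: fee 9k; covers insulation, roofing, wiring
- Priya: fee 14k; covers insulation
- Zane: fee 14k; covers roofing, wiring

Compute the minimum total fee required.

9

Wren alone covers insulation, roofing, wiring — every task.
Total fee: 9.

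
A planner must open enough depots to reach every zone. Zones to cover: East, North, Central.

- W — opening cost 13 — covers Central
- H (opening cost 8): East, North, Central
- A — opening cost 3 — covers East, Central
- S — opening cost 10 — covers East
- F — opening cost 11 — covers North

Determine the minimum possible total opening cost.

8

H alone covers East, North, Central — every zone.
Total opening cost: 8.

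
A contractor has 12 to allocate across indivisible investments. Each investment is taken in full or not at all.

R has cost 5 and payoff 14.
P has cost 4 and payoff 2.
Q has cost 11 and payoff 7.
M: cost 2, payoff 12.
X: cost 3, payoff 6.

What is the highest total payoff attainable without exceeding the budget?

32

Treat it as a binary knapsack problem.
Allowing fractional choices, the relaxed optimum would be about 33.3, but investments are indivisible.
R + M + X: cost 5 + 2 + 3 = 10 ≤ 12, payoff 14 + 12 + 6 = 32.
R + P + M: cost 5 + 4 + 2 = 11 ≤ 12, payoff 14 + 2 + 12 = 28.
Best is R, M, and X with total payoff 32.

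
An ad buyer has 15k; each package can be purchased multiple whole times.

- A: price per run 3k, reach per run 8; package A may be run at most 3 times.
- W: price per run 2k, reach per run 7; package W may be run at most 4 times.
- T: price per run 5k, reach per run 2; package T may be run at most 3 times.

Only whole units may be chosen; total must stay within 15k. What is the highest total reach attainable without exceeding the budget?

45

This is a bounded integer knapsack.
Take 3×A and 3×W: price 15 ≤ 15, reach 3·8 + 3·7 = 45.
No other integer combination yields more.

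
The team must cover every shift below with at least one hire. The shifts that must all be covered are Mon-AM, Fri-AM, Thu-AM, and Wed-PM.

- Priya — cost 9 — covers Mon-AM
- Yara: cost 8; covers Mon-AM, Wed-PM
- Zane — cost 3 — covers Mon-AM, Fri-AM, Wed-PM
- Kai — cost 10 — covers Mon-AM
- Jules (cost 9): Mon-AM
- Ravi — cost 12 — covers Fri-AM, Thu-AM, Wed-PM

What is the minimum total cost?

15

This is an integer covering problem.
Choose Zane and Ravi: together they cover Mon-AM, Fri-AM, Thu-AM, Wed-PM — every shift.
Total cost: 3 + 12 = 15.
No cover costs less than 15.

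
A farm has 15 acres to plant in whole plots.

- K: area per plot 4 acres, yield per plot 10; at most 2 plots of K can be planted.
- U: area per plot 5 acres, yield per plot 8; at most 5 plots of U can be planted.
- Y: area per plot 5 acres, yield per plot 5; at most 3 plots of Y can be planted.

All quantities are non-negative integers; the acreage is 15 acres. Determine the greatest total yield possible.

This is a bounded integer knapsack.
Take 2×K and 1×U: area 13 ≤ 15, yield 2·10 + 1·8 = 28.
K has the best ratio (10/4) and is taken to its limit of 2; remaining capacity is filled optimally with the others.

28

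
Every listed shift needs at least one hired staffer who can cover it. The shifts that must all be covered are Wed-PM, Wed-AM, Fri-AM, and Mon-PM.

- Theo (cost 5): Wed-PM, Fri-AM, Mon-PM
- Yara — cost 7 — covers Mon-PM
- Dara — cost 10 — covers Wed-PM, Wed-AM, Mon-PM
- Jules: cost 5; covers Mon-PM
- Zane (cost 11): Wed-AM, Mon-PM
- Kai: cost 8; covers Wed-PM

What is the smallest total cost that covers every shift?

15

This is a weighted set-cover instance.
Choose Theo and Dara: together they cover Wed-PM, Wed-AM, Fri-AM, Mon-PM — every shift.
Total cost: 5 + 10 = 15.
No cover costs less than 15.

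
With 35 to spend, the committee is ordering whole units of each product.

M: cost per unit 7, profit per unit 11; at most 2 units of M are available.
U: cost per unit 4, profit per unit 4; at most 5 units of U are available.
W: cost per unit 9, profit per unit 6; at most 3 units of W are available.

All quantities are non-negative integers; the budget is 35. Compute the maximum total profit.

42

This is a bounded integer knapsack.
2×M and 5×U: cost 34 ≤ 35, profit 2·11 + 5·4 = 42.
2×M, 3×U, and 1×W: cost 35 ≤ 35, profit 2·11 + 3·4 + 1·6 = 40.
Best is 42.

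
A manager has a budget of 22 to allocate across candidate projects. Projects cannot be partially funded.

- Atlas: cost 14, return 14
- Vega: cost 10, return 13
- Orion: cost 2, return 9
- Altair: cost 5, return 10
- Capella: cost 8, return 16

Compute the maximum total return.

This is an integer program with binary decision variables.
Orion + Altair + Capella: cost 2 + 5 + 8 = 15 ≤ 22, return 9 + 10 + 16 = 35.
Atlas + Orion + Altair: cost 14 + 2 + 5 = 21 ≤ 22, return 14 + 9 + 10 = 33.
Vega + Orion + Capella: cost 10 + 2 + 8 = 20 ≤ 22, return 13 + 9 + 16 = 38.
Best is Vega, Orion, and Capella with total return 38.

38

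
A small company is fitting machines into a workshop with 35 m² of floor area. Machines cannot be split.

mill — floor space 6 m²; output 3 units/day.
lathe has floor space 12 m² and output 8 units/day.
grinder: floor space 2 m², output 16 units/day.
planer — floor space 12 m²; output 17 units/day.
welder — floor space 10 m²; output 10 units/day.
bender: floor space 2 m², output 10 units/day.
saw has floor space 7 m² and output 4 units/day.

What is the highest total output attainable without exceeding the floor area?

57

Treat it as a binary knapsack problem.
Allowing fractional choices, the relaxed optimum would be about 59.0, but machines are indivisible.
grinder + planer + welder + bender + saw: floor space 2 + 12 + 10 + 2 + 7 = 33 ≤ 35, output 16 + 17 + 10 + 10 + 4 = 57.
lathe + grinder + planer + bender + saw: floor space 12 + 2 + 12 + 2 + 7 = 35 ≤ 35, output 8 + 16 + 17 + 10 + 4 = 55.
mill + grinder + planer + welder + bender: floor space 6 + 2 + 12 + 10 + 2 = 32 ≤ 35, output 3 + 16 + 17 + 10 + 10 = 56.
Best is grinder, planer, welder, bender, and saw with total output 57.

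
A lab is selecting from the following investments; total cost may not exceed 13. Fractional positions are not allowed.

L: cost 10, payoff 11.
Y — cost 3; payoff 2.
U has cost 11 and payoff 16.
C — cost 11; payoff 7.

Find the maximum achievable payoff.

16

This is a 0-1 knapsack instance.
Allowing fractional choices, the relaxed optimum would be about 18.2, but investments are indivisible.
L + Y: cost 10 + 3 = 13 ≤ 13, payoff 11 + 2 = 13.
U: cost 11 ≤ 13, payoff 16.
Best is U with total payoff 16.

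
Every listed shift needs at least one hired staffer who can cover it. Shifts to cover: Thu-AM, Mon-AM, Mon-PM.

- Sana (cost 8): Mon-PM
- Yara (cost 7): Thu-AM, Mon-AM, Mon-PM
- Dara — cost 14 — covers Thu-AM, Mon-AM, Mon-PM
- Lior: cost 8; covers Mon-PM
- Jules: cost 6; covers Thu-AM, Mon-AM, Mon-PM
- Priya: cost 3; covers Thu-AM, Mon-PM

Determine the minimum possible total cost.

6

This is an integer covering problem.
The greedy cost-per-new-shift heuristic would pick Priya and Jules for 9, but a cheaper cover exists.
Jules alone covers Thu-AM, Mon-AM, Mon-PM — every shift.
Total cost: 6.
No cover costs less than 6.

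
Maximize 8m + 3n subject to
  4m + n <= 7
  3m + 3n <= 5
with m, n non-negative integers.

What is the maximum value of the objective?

8

Relaxing integrality, the LP optimum is 13.33 at (m,n) = (1.67, 0), which is not an integer point.
(m,n)=(1,0): 4·1+1·0=4≤7, 3·1+3·0=3≤5, objective 8.
(m,n)=(0,1): 4·0+1·1=1≤7, 3·0+3·1=3≤5, objective 3.
(m,n)=(0,0): 4·0+1·0=0≤7, 3·0+3·0=0≤5, objective 0.
The best lattice point is (1,0), giving 8.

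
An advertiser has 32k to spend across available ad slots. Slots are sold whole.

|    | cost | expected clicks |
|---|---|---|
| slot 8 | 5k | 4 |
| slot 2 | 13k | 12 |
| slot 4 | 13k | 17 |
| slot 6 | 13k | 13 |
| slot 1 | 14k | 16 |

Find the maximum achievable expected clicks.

Allowing fractional choices, the relaxed optimum would be about 38.0, but ad slots are indivisible.
slot 4 + slot 1: cost 13 + 14 = 27 ≤ 32, expected clicks 17 + 16 = 33.
slot 8 + slot 4 + slot 1: cost 5 + 13 + 14 = 32 ≤ 32, expected clicks 4 + 17 + 16 = 37.
slot 8 + slot 4 + slot 6: cost 5 + 13 + 13 = 31 ≤ 32, expected clicks 4 + 17 + 13 = 34.
Best is slot 8, slot 4, and slot 1 with total expected clicks 37.

37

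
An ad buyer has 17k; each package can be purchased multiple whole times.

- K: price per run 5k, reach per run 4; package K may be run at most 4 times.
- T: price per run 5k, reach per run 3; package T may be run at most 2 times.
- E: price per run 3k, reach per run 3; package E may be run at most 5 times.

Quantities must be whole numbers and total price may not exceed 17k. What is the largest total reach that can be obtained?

5×E: price 15 ≤ 17, reach 5·3 = 15.
1×K and 4×E: price 17 ≤ 17, reach 1·4 + 4·3 = 16.
Best is 16.

16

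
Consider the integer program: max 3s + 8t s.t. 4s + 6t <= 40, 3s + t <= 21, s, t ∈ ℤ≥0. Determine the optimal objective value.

51

(s,t)=(1,6): 4·1+6·6=40≤40, 3·1+1·6=9≤21, objective 51.
(s,t)=(0,6): 4·0+6·6=36≤40, 3·0+1·6=6≤21, objective 48.
(s,t)=(2,5): 4·2+6·5=38≤40, 3·2+1·5=11≤21, objective 46.
The best lattice point is (1,6), giving 51.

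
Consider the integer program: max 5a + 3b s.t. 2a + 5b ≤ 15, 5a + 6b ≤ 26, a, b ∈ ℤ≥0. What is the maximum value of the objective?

(a,b)=(5,0): 2·5+5·0=10≤15, 5·5+6·0=25≤26, objective 25.
(a,b)=(4,1): 2·4+5·1=13≤15, 5·4+6·1=26≤26, objective 23.
(a,b)=(4,0): 2·4+5·0=8≤15, 5·4+6·0=20≤26, objective 20.
Maximum is 25 at (a,b)=(5,0).

25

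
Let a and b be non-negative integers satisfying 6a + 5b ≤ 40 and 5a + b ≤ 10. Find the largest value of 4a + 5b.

40

(a,b)=(0,8): 6·0+5·8=40≤40, 5·0+1·8=8≤10, objective 40.
(a,b)=(0,7): 6·0+5·7=35≤40, 5·0+1·7=7≤10, objective 35.
No feasible integer point exceeds 40.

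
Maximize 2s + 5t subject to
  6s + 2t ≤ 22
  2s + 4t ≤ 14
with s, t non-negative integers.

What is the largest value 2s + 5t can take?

17

(s,t)=(1,3): 6·1+2·3=12≤22, 2·1+4·3=14≤14, objective 17.
(s,t)=(0,3): 6·0+2·3=6≤22, 2·0+4·3=12≤14, objective 15.
(s,t)=(2,2): 6·2+2·2=16≤22, 2·2+4·2=12≤14, objective 14.
Maximum is 17 at (s,t)=(1,3).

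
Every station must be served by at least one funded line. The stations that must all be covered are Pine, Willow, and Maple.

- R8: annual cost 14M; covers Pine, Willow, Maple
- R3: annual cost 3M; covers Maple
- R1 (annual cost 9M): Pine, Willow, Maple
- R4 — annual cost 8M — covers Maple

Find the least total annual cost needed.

The greedy cost-per-new-station heuristic would pick R3 and R1 for 12, but a cheaper cover exists.
R1 alone covers Pine, Willow, Maple — every station.
Total annual cost: 9.
No cover costs less than 9.

9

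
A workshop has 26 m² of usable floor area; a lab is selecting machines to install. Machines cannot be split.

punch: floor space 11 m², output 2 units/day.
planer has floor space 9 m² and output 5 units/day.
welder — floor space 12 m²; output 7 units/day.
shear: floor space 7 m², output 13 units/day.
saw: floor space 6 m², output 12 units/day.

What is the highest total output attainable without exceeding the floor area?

This is an integer program with binary decision variables.
Allowing fractional choices, the relaxed optimum would be about 32.6, but machines are indivisible.
planer + shear + saw: floor space 9 + 7 + 6 = 22 ≤ 26, output 5 + 13 + 12 = 30.
welder + shear + saw: floor space 12 + 7 + 6 = 25 ≤ 26, output 7 + 13 + 12 = 32.
Best is welder, shear, and saw with total output 32.

32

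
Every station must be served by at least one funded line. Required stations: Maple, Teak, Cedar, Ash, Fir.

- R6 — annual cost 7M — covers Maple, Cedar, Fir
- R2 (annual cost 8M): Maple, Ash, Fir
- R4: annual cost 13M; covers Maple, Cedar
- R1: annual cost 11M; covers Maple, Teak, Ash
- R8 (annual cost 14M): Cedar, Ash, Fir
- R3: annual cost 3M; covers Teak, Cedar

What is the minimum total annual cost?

This is a weighted set-cover instance.
Choose R2 and R3: together they cover Maple, Teak, Cedar, Ash, Fir — every station.
Total annual cost: 8 + 3 = 11.
No cover costs less than 11.

11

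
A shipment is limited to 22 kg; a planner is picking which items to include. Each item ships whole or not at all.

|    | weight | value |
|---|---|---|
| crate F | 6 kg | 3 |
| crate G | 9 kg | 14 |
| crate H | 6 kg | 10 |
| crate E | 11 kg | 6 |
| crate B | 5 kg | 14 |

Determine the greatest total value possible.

38

Allowing fractional choices, the relaxed optimum would be about 39.1, but items are indivisible.
crate H + crate E + crate B: weight 6 + 11 + 5 = 22 ≤ 22, value 10 + 6 + 14 = 30.
crate F + crate G + crate B: weight 6 + 9 + 5 = 20 ≤ 22, value 3 + 14 + 14 = 31.
crate G + crate H + crate B: weight 9 + 6 + 5 = 20 ≤ 22, value 14 + 10 + 14 = 38.
Best is crate G, crate H, and crate B with total value 38.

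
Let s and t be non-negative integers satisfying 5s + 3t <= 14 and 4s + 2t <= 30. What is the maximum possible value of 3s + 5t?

Relaxing integrality, the LP optimum is 23.33 at (s,t) = (0, 4.67), which is not an integer point.
(s,t)=(0,4): 5·0+3·4=12≤14, 4·0+2·4=8≤30, objective 20.
(s,t)=(1,3): 5·1+3·3=14≤14, 4·1+2·3=10≤30, objective 18.
No feasible integer point exceeds 20.

20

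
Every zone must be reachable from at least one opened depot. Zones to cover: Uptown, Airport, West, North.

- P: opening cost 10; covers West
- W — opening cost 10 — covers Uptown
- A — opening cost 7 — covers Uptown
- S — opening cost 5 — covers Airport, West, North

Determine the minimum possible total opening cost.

12

Choose A and S: together they cover Uptown, Airport, West, North — every zone.
Total opening cost: 7 + 5 = 12.
No cover costs less than 12.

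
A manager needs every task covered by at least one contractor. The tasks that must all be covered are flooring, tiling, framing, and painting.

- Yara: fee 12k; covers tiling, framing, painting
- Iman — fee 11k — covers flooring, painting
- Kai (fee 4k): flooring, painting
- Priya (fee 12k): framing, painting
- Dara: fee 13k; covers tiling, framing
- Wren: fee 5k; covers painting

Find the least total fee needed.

This is an integer covering problem.
Choose Yara and Kai: together they cover flooring, tiling, framing, painting — every task.
Total fee: 12 + 4 = 16.
No cover costs less than 16.

16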